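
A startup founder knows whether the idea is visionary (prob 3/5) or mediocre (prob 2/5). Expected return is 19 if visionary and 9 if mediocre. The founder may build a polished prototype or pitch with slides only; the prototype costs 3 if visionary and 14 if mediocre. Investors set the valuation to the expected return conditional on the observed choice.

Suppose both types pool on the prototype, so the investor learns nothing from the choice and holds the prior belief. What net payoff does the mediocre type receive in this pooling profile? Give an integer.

Pooled valuation = 3/5·19 + 2/5·9 = 15.
mediocre pays cost 14 for the prototype, so net payoff = 15 − 14 = 1.

1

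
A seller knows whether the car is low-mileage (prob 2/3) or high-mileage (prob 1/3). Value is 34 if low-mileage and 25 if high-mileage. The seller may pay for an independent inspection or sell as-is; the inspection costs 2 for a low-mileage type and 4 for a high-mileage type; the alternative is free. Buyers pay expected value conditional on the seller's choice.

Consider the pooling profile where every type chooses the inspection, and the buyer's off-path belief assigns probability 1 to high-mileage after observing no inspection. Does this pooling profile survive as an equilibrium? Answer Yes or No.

Yes

On path, the buyer holds the prior and pays 2/3·34 + 1/3·25 = 31. Off path (no inspection), believing high-mileage, it pays 25.
low-mileage: the inspection nets 31 − 2 = 29; no inspection nets 25. low-mileage stays.
high-mileage: the inspection nets 31 − 4 = 27; no inspection nets 25. high-mileage stays.
No type deviates, so pooling is sustained.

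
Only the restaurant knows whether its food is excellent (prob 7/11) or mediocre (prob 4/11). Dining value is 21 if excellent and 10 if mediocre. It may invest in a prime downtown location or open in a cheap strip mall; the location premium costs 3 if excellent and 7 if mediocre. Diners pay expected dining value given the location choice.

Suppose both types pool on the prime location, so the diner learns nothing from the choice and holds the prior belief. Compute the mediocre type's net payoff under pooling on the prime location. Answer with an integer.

10

Pooled price premium = 7/11·21 + 4/11·10 = 17.
mediocre pays cost 7 for the prime location, so net payoff = 17 − 7 = 10.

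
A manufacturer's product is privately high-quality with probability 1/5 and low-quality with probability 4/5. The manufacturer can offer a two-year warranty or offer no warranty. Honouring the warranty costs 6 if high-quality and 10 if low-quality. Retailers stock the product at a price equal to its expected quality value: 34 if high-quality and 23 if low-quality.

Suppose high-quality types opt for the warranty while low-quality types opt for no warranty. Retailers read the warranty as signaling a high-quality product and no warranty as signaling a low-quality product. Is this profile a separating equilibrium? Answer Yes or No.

Under these beliefs, the warranty earns price 34 and no warranty earns price 23.
high-quality: the warranty nets 34 − 6 = 28; no warranty nets 23. high-quality prefers the warranty.
low-quality: the warranty nets 34 − 10 = 24; no warranty nets 23. low-quality would deviate to the warranty.
low-quality has a profitable deviation, so the profile is not an equilibrium.

No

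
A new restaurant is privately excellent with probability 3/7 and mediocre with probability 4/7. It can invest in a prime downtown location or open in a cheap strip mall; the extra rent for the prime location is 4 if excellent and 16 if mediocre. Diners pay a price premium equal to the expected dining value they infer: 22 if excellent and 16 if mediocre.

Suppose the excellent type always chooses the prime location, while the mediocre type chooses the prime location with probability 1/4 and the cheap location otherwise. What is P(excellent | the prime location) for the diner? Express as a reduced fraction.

3/4

P(the prime location) = (3/7)·1 + (4/7)·(1/4) = 4/7.
By Bayes' rule, P(excellent | the prime location) = (3/7) / (4/7) = 3/4.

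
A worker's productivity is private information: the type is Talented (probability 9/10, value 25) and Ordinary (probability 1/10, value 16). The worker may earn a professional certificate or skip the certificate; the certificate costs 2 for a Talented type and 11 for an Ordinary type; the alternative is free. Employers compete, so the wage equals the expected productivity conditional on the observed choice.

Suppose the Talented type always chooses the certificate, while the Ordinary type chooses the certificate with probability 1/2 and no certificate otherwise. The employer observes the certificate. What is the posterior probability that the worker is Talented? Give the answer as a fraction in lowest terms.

18/19

P(the certificate) = (9/10)·1 + (1/10)·(1/2) = 19/20.
By Bayes' rule, P(Talented | the certificate) = (9/10) / (19/20) = 18/19.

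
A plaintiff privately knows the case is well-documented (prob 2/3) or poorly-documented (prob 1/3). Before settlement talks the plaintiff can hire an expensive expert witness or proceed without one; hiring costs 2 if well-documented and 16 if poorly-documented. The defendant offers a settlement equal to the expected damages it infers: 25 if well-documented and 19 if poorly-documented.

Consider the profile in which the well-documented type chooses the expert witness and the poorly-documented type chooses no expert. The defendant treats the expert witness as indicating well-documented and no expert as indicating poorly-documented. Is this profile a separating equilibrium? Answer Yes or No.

Under these beliefs, the expert witness earns settlement 25 and no expert earns settlement 19.
well-documented: the expert witness nets 25 − 2 = 23; no expert nets 19. well-documented prefers the expert witness.
poorly-documented: the expert witness nets 25 − 16 = 9; no expert nets 19. poorly-documented prefers no expert.
Neither type deviates, so the separating profile is an equilibrium.

Yes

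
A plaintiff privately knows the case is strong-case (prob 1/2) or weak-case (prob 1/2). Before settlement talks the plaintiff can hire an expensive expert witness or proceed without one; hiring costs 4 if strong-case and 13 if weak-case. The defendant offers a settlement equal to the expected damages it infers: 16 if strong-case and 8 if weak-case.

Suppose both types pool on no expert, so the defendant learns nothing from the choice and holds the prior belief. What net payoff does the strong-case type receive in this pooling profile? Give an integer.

12

Pooled settlement = 1/2·16 + 1/2·8 = 12.
strong-case pays no cost for no expert, so net payoff = 12.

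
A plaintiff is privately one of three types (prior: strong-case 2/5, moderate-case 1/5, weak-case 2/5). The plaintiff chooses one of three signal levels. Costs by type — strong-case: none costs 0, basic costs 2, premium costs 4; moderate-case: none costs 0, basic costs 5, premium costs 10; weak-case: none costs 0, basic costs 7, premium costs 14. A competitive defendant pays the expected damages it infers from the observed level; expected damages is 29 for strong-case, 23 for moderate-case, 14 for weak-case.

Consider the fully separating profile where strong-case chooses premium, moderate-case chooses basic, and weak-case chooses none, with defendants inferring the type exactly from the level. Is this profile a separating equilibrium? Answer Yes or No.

No

Separating settlements: premium → 29, basic → 23, none → 14.
strong-case (assigned premium): none: 14 − 0 = 14; basic: 23 − 2 = 21; premium: 29 − 4 = 25. strong-case stays.
moderate-case (assigned basic): none: 14 − 0 = 14; basic: 23 − 5 = 18; premium: 29 − 10 = 19. moderate-case prefers premium.
weak-case (assigned none): none: 14 − 0 = 14; basic: 23 − 7 = 16; premium: 29 − 14 = 15. weak-case prefers basic.
At least one type deviates; the separating profile fails.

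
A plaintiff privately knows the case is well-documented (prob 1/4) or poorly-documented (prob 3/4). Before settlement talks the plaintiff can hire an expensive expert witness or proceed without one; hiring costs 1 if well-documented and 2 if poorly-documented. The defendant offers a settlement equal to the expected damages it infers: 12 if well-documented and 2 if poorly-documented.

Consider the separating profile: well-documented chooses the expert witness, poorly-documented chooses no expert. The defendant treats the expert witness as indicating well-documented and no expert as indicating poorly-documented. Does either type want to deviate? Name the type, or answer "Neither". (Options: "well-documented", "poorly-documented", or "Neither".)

The expert witness pays 12; no expert pays 2.
well-documented: assigned the expert witness, nets 12 − 1 = 11; deviating to no expert nets 2.
poorly-documented: assigned no expert, nets 2; deviating to the expert witness nets 12 − 2 = 10.
The poorly-documented type gains 8 by deviating.

poorly-documented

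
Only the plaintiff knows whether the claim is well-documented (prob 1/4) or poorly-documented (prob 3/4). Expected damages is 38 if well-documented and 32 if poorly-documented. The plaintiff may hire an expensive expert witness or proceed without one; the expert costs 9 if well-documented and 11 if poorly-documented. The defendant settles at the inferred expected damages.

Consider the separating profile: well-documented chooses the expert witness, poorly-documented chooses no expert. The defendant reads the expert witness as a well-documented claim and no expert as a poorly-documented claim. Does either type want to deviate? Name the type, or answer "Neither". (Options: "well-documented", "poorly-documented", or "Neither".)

well-documented

The expert witness pays 38; no expert pays 32.
well-documented: assigned the expert witness, nets 38 − 9 = 29; deviating to no expert nets 32.
poorly-documented: assigned no expert, nets 32; deviating to the expert witness nets 38 − 11 = 27.
The well-documented type gains 3 by deviating.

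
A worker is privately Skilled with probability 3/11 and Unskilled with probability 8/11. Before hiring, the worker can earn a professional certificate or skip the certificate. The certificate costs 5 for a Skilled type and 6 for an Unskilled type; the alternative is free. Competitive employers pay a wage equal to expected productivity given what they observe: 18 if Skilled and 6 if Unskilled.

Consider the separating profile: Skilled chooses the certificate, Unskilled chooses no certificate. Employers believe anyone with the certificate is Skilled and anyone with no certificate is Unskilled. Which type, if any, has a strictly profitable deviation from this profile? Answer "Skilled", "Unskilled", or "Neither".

Unskilled

The certificate pays 18; no certificate pays 6.
Skilled: assigned the certificate, nets 18 − 5 = 13; deviating to no certificate nets 6.
Unskilled: assigned no certificate, nets 6; deviating to the certificate nets 18 − 6 = 12.
The Unskilled type gains 6 by deviating.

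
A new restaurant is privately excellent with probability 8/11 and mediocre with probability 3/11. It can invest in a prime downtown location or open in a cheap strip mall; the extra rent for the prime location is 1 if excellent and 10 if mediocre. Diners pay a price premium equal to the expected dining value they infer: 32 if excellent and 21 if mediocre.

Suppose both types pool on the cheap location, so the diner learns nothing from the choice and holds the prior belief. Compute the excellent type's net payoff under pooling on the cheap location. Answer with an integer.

Pooled price premium = 8/11·32 + 3/11·21 = 29.
excellent pays no cost for the cheap location, so net payoff = 29.

29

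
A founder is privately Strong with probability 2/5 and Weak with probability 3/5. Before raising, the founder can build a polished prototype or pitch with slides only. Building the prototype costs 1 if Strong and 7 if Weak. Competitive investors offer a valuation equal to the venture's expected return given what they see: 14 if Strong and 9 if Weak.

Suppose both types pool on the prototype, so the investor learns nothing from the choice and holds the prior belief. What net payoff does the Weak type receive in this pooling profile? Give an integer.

4

Pooled valuation = 2/5·14 + 3/5·9 = 11.
Weak pays cost 7 for the prototype, so net payoff = 11 − 7 = 4.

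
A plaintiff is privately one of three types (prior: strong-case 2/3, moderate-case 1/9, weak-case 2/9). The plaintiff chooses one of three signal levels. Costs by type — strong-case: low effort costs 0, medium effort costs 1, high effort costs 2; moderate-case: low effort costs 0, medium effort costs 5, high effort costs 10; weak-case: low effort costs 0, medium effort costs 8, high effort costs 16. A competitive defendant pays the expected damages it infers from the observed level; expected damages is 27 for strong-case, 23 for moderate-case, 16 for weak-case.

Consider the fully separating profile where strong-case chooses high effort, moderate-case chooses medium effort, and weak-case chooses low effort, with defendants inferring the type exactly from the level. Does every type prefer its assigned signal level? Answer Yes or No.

Yes

Separating settlements: high effort → 27, medium effort → 23, low effort → 16.
strong-case (assigned high effort): low effort: 16 − 0 = 16; medium effort: 23 − 1 = 22; high effort: 27 − 2 = 25. strong-case stays.
moderate-case (assigned medium effort): low effort: 16 − 0 = 16; medium effort: 23 − 5 = 18; high effort: 27 − 10 = 17. moderate-case stays.
weak-case (assigned low effort): low effort: 16 − 0 = 16; medium effort: 23 − 8 = 15; high effort: 27 − 16 = 11. weak-case stays.
Every type prefers its assigned level; separation holds.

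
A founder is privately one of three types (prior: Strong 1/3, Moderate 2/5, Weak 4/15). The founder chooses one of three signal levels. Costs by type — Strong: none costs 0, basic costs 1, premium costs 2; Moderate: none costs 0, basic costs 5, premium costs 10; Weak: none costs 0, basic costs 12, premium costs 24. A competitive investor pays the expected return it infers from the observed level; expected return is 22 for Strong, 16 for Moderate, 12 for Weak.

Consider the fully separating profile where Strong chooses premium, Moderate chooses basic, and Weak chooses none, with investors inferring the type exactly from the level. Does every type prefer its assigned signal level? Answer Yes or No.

Separating valuations: premium → 22, basic → 16, none → 12.
Strong (assigned premium): none: 12 − 0 = 12; basic: 16 − 1 = 15; premium: 22 − 2 = 20. Strong stays.
Moderate (assigned basic): none: 12 − 0 = 12; basic: 16 − 5 = 11; premium: 22 − 10 = 12. Moderate prefers none.
Weak (assigned none): none: 12 − 0 = 12; basic: 16 − 12 = 4; premium: 22 − 24 = -2. Weak stays.
At least one type deviates; the separating profile fails.

No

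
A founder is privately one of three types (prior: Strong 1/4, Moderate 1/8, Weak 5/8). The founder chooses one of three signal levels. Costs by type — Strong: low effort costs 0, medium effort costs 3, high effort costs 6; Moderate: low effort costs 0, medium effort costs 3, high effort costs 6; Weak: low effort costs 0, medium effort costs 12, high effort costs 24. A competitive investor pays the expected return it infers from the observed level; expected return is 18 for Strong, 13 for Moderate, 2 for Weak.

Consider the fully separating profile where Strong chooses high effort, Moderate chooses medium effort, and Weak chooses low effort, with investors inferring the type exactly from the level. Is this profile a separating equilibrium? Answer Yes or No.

No

Separating valuations: high effort → 18, medium effort → 13, low effort → 2.
Strong (assigned high effort): low effort: 2 − 0 = 2; medium effort: 13 − 3 = 10; high effort: 18 − 6 = 12. Strong stays.
Moderate (assigned medium effort): low effort: 2 − 0 = 2; medium effort: 13 − 3 = 10; high effort: 18 − 6 = 12. Moderate prefers high effort.
Weak (assigned low effort): low effort: 2 − 0 = 2; medium effort: 13 − 12 = 1; high effort: 18 − 24 = -6. Weak stays.
At least one type deviates; the separating profile fails.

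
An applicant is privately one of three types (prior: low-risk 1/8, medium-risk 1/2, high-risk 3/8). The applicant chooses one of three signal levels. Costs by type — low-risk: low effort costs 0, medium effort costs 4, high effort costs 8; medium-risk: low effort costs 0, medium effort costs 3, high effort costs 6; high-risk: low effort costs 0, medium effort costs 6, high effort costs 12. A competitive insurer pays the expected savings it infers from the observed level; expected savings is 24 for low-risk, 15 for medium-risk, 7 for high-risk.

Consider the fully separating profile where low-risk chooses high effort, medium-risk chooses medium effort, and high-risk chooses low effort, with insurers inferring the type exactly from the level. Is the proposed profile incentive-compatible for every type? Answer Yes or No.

No

Separating rebates: high effort → 24, medium effort → 15, low effort → 7.
low-risk (assigned high effort): low effort: 7 − 0 = 7; medium effort: 15 − 4 = 11; high effort: 24 − 8 = 16. low-risk stays.
medium-risk (assigned medium effort): low effort: 7 − 0 = 7; medium effort: 15 − 3 = 12; high effort: 24 − 6 = 18. medium-risk prefers high effort.
high-risk (assigned low effort): low effort: 7 − 0 = 7; medium effort: 15 − 6 = 9; high effort: 24 − 12 = 12. high-risk prefers high effort.
At least one type deviates; the separating profile fails.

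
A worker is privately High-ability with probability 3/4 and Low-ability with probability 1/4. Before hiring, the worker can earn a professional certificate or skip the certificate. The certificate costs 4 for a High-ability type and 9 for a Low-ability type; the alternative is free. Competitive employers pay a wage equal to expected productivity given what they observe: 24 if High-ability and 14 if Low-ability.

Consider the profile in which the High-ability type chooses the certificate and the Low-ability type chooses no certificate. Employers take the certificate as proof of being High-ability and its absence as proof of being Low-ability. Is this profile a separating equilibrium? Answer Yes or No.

Under these beliefs, the certificate earns wage 24 and no certificate earns wage 14.
High-ability: the certificate nets 24 − 4 = 20; no certificate nets 14. High-ability prefers the certificate.
Low-ability: the certificate nets 24 − 9 = 15; no certificate nets 14. Low-ability would deviate to the certificate.
Low-ability has a profitable deviation, so the profile is not an equilibrium.

No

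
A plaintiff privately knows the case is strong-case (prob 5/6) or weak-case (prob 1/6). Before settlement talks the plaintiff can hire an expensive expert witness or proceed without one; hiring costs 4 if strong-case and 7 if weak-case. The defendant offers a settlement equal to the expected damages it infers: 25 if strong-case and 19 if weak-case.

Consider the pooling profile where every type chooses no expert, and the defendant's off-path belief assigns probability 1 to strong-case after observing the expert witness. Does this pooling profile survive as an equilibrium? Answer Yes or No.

Yes

On path, the defendant holds the prior and pays 5/6·25 + 1/6·19 = 24. Off path (the expert witness), believing strong-case, it pays 25.
strong-case: no expert nets 24; the expert witness nets 25 − 4 = 21. strong-case stays.
weak-case: no expert nets 24; the expert witness nets 25 − 7 = 18. weak-case stays.
No type deviates, so pooling is sustained.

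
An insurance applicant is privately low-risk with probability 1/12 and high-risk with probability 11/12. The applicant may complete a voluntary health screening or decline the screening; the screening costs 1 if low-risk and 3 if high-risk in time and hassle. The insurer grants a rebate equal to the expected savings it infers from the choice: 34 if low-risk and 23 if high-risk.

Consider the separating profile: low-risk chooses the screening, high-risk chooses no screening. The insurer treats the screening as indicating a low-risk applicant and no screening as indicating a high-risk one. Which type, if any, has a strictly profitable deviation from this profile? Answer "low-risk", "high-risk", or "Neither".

The screening pays 34; no screening pays 23.
low-risk: assigned the screening, nets 34 − 1 = 33; deviating to no screening nets 23.
high-risk: assigned no screening, nets 23; deviating to the screening nets 34 − 3 = 31.
The high-risk type gains 8 by deviating.

high-risk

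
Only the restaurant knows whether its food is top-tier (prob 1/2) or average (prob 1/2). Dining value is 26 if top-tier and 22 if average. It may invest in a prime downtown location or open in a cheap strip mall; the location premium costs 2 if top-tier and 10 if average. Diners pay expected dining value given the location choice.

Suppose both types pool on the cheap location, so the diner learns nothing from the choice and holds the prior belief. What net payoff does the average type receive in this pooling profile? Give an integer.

24

Pooled price premium = 1/2·26 + 1/2·22 = 24.
average pays no cost for the cheap location, so net payoff = 24.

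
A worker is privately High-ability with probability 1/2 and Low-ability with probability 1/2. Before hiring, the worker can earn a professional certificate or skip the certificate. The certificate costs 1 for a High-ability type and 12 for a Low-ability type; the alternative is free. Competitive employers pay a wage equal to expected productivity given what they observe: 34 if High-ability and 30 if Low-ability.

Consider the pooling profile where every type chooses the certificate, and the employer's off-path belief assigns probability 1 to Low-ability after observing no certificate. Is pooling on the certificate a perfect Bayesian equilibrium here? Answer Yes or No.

No

On path, the employer holds the prior and pays 1/2·34 + 1/2·30 = 32. Off path (no certificate), believing Low-ability, it pays 30.
High-ability: the certificate nets 32 − 1 = 31; no certificate nets 30. High-ability stays.
Low-ability: the certificate nets 32 − 12 = 20; no certificate nets 30. Low-ability would deviate.
A type deviates, so pooling fails.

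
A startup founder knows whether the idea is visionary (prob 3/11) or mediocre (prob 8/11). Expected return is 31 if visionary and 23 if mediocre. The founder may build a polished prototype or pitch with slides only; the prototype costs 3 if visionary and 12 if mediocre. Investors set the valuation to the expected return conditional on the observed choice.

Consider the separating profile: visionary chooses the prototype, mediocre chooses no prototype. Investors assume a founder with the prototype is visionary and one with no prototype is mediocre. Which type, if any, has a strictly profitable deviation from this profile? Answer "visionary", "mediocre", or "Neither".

The prototype pays 31; no prototype pays 23.
visionary: assigned the prototype, nets 31 − 3 = 28; deviating to no prototype nets 23.
mediocre: assigned no prototype, nets 23; deviating to the prototype nets 31 − 12 = 19.
Both types strictly prefer their assigned action; no profitable deviation.

Neither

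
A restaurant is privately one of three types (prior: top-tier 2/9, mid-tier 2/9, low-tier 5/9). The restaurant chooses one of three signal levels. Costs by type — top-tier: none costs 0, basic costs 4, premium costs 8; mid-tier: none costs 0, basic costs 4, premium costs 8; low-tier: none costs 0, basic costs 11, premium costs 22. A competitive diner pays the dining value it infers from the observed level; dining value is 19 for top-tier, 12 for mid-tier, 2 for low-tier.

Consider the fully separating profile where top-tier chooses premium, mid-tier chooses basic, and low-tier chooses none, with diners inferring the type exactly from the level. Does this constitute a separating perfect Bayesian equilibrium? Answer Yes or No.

Separating price premiums: premium → 19, basic → 12, none → 2.
top-tier (assigned premium): none: 2 − 0 = 2; basic: 12 − 4 = 8; premium: 19 − 8 = 11. top-tier stays.
mid-tier (assigned basic): none: 2 − 0 = 2; basic: 12 − 4 = 8; premium: 19 − 8 = 11. mid-tier prefers premium.
low-tier (assigned none): none: 2 − 0 = 2; basic: 12 − 11 = 1; premium: 19 − 22 = -3. low-tier stays.
At least one type deviates; the separating profile fails.

No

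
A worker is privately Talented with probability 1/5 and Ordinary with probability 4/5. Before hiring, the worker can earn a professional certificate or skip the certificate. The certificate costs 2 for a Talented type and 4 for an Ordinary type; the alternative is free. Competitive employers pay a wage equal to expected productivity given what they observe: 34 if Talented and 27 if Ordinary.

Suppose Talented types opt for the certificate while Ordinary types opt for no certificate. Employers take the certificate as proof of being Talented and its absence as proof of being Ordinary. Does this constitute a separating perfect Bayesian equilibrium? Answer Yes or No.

Under these beliefs, the certificate earns wage 34 and no certificate earns wage 27.
Talented: the certificate nets 34 − 2 = 32; no certificate nets 27. Talented prefers the certificate.
Ordinary: the certificate nets 34 − 4 = 30; no certificate nets 27. Ordinary would deviate to the certificate.
Ordinary has a profitable deviation, so the profile is not an equilibrium.

No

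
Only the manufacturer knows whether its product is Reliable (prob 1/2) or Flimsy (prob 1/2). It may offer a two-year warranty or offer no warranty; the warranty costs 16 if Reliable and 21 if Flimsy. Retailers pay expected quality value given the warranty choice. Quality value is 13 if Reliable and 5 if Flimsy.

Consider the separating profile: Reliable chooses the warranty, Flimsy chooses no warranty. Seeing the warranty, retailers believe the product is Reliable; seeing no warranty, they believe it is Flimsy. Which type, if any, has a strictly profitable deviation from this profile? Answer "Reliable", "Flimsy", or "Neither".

The warranty pays 13; no warranty pays 5.
Reliable: assigned the warranty, nets 13 − 16 = -3; deviating to no warranty nets 5.
Flimsy: assigned no warranty, nets 5; deviating to the warranty nets 13 − 21 = -8.
The Reliable type gains 8 by deviating.

Reliable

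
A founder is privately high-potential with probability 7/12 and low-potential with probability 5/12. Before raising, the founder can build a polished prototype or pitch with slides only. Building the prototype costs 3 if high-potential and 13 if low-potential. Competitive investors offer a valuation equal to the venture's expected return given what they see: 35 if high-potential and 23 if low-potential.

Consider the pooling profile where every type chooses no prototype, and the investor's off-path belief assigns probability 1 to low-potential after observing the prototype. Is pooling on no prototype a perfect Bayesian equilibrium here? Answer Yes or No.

Yes

On path, the investor holds the prior and pays 7/12·35 + 5/12·23 = 30. Off path (the prototype), believing low-potential, it pays 23.
high-potential: no prototype nets 30; the prototype nets 23 − 3 = 20. high-potential stays.
low-potential: no prototype nets 30; the prototype nets 23 − 13 = 10. low-potential stays.
No type deviates, so pooling is sustained.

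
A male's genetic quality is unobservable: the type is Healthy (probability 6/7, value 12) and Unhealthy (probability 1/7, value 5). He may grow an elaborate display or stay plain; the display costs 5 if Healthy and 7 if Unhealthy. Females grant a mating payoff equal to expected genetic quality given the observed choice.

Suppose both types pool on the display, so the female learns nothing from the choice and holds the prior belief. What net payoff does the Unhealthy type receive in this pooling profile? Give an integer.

Pooled mating payoff = 6/7·12 + 1/7·5 = 11.
Unhealthy pays cost 7 for the display, so net payoff = 11 − 7 = 4.

4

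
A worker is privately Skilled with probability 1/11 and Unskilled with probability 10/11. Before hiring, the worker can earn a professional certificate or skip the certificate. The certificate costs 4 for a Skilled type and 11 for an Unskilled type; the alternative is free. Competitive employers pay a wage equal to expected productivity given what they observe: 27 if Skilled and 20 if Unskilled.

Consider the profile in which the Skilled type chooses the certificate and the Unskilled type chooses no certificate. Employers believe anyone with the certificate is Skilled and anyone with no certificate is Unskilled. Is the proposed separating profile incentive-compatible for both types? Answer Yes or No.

Yes

Under these beliefs, the certificate earns wage 27 and no certificate earns wage 20.
Skilled: the certificate nets 27 − 4 = 23; no certificate nets 20. Skilled prefers the certificate.
Unskilled: the certificate nets 27 − 11 = 16; no certificate nets 20. Unskilled prefers no certificate.
Neither type deviates, so the separating profile is an equilibrium.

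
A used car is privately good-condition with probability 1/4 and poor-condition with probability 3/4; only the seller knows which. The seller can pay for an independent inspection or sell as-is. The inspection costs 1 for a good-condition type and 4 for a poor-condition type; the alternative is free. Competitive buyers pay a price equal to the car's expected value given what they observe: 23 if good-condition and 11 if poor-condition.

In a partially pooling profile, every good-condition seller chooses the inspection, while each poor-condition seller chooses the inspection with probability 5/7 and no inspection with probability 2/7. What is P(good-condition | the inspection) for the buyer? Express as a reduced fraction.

P(the inspection) = (1/4)·1 + (3/4)·(5/7) = 11/14.
By Bayes' rule, P(good-condition | the inspection) = (1/4) / (11/14) = 7/22.

7/22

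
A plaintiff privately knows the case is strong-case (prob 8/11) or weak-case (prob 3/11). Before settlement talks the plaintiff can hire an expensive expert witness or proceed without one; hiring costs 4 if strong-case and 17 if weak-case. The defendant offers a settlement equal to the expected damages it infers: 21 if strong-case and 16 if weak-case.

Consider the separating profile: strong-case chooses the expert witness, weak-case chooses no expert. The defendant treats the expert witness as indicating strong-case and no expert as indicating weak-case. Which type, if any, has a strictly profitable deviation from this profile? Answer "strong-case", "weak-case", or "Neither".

Neither

The expert witness pays 21; no expert pays 16.
strong-case: assigned the expert witness, nets 21 − 4 = 17; deviating to no expert nets 16.
weak-case: assigned no expert, nets 16; deviating to the expert witness nets 21 − 17 = 4.
Both types strictly prefer their assigned action; no profitable deviation.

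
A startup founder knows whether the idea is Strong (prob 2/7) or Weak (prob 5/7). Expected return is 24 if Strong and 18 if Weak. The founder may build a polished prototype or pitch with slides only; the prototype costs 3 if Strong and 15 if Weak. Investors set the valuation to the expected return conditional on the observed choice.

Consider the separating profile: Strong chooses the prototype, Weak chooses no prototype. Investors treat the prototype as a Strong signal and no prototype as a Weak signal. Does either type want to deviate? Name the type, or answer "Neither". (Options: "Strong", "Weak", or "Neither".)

Neither

The prototype pays 24; no prototype pays 18.
Strong: assigned the prototype, nets 24 − 3 = 21; deviating to no prototype nets 18.
Weak: assigned no prototype, nets 18; deviating to the prototype nets 24 − 15 = 9.
Both types strictly prefer their assigned action; no profitable deviation.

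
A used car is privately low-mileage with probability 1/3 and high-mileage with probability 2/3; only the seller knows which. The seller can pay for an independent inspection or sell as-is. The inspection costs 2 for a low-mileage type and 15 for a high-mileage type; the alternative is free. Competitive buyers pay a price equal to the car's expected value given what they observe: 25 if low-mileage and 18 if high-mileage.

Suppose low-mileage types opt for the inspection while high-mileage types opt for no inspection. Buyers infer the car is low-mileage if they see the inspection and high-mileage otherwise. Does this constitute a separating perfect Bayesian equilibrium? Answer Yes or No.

Yes

Under these beliefs, the inspection earns price 25 and no inspection earns price 18.
low-mileage: the inspection nets 25 − 2 = 23; no inspection nets 18. low-mileage prefers the inspection.
high-mileage: the inspection nets 25 − 15 = 10; no inspection nets 18. high-mileage prefers no inspection.
Neither type deviates, so the separating profile is an equilibrium.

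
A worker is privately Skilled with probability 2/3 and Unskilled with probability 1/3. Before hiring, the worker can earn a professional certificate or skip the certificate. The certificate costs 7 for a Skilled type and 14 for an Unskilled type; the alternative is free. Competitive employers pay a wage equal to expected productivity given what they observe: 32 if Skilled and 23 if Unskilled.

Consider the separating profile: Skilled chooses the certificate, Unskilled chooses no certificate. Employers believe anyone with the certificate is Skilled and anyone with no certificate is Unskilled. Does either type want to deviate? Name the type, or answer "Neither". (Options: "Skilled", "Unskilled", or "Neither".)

The certificate pays 32; no certificate pays 23.
Skilled: assigned the certificate, nets 32 − 7 = 25; deviating to no certificate nets 23.
Unskilled: assigned no certificate, nets 23; deviating to the certificate nets 32 − 14 = 18.
Both types strictly prefer their assigned action; no profitable deviation.

Neither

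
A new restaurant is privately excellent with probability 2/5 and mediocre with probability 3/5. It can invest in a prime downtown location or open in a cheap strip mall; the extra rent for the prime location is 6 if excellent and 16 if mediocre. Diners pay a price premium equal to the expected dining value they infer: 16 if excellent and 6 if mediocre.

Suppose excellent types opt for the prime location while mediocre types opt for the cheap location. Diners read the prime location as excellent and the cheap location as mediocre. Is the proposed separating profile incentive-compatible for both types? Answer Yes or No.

Yes

Under these beliefs, the prime location earns price premium 16 and the cheap location earns price premium 6.
excellent: the prime location nets 16 − 6 = 10; the cheap location nets 6. excellent prefers the prime location.
mediocre: the prime location nets 16 − 16 = 0; the cheap location nets 6. mediocre prefers the cheap location.
Neither type deviates, so the separating profile is an equilibrium.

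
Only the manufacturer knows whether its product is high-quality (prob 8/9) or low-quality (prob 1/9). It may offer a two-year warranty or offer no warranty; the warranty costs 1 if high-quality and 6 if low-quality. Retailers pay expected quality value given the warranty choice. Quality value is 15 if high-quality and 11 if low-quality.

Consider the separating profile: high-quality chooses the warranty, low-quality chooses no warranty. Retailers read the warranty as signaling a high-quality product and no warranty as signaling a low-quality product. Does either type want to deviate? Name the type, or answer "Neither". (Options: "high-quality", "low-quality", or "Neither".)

The warranty pays 15; no warranty pays 11.
high-quality: assigned the warranty, nets 15 − 1 = 14; deviating to no warranty nets 11.
low-quality: assigned no warranty, nets 11; deviating to the warranty nets 15 − 6 = 9.
Both types strictly prefer their assigned action; no profitable deviation.

Neither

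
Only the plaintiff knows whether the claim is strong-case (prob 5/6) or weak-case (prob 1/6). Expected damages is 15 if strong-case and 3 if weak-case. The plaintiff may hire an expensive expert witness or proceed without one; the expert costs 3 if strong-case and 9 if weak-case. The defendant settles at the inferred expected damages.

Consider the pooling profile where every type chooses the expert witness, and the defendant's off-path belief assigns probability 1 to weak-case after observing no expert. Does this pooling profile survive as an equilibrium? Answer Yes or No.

On path, the defendant holds the prior and pays 5/6·15 + 1/6·3 = 13. Off path (no expert), believing weak-case, it pays 3.
strong-case: the expert witness nets 13 − 3 = 10; no expert nets 3. strong-case stays.
weak-case: the expert witness nets 13 − 9 = 4; no expert nets 3. weak-case stays.
No type deviates, so pooling is sustained.

Yes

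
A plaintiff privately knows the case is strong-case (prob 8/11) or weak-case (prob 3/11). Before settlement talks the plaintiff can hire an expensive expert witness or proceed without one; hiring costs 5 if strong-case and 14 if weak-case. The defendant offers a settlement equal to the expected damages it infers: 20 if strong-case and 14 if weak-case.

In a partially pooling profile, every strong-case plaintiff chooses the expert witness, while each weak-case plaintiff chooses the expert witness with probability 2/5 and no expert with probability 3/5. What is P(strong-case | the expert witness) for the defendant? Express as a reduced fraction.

20/23

P(the expert witness) = (8/11)·1 + (3/11)·(2/5) = 46/55.
By Bayes' rule, P(strong-case | the expert witness) = (8/11) / (46/55) = 20/23.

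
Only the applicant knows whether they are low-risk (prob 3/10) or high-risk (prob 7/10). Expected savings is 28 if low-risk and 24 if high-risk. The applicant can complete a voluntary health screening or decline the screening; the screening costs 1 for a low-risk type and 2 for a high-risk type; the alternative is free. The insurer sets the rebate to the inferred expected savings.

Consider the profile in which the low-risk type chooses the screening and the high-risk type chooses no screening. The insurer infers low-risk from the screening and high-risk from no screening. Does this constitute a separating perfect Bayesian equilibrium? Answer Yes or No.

Under these beliefs, the screening earns rebate 28 and no screening earns rebate 24.
low-risk: the screening nets 28 − 1 = 27; no screening nets 24. low-risk prefers the screening.
high-risk: the screening nets 28 − 2 = 26; no screening nets 24. high-risk would deviate to the screening.
high-risk has a profitable deviation, so the profile is not an equilibrium.

No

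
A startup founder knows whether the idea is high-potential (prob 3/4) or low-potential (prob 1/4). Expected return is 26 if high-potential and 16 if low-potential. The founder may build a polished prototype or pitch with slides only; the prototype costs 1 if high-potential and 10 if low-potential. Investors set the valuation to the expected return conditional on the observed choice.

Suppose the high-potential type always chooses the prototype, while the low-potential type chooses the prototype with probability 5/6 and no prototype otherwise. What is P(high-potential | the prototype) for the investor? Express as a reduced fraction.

18/23

P(the prototype) = (3/4)·1 + (1/4)·(5/6) = 23/24.
By Bayes' rule, P(high-potential | the prototype) = (3/4) / (23/24) = 18/23.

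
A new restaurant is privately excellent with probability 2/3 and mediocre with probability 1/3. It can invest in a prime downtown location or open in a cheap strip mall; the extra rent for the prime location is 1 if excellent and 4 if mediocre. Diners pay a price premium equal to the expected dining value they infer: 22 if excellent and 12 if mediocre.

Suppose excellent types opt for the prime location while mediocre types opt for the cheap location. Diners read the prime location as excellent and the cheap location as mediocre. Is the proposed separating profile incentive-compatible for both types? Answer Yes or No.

No

Under these beliefs, the prime location earns price premium 22 and the cheap location earns price premium 12.
excellent: the prime location nets 22 − 1 = 21; the cheap location nets 12. excellent prefers the prime location.
mediocre: the prime location nets 22 − 4 = 18; the cheap location nets 12. mediocre would deviate to the prime location.
mediocre has a profitable deviation, so the profile is not an equilibrium.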